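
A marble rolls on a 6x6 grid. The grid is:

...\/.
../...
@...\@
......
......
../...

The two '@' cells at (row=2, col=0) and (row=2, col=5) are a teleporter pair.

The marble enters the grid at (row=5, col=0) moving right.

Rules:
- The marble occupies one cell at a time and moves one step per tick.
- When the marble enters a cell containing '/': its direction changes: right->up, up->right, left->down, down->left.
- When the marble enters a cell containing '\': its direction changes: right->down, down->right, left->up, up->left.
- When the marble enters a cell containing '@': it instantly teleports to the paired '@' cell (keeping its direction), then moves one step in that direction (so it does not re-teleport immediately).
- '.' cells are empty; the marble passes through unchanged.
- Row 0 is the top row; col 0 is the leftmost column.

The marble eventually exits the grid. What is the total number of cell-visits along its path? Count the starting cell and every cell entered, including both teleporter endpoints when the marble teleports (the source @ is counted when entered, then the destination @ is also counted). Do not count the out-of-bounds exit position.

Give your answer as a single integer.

Answer: 10

Derivation:
Step 1: enter (5,0), '.' pass, move right to (5,1)
Step 2: enter (5,1), '.' pass, move right to (5,2)
Step 3: enter (5,2), '/' deflects right->up, move up to (4,2)
Step 4: enter (4,2), '.' pass, move up to (3,2)
Step 5: enter (3,2), '.' pass, move up to (2,2)
Step 6: enter (2,2), '.' pass, move up to (1,2)
Step 7: enter (1,2), '/' deflects up->right, move right to (1,3)
Step 8: enter (1,3), '.' pass, move right to (1,4)
Step 9: enter (1,4), '.' pass, move right to (1,5)
Step 10: enter (1,5), '.' pass, move right to (1,6)
Step 11: at (1,6) — EXIT via right edge, pos 1
Path length (cell visits): 10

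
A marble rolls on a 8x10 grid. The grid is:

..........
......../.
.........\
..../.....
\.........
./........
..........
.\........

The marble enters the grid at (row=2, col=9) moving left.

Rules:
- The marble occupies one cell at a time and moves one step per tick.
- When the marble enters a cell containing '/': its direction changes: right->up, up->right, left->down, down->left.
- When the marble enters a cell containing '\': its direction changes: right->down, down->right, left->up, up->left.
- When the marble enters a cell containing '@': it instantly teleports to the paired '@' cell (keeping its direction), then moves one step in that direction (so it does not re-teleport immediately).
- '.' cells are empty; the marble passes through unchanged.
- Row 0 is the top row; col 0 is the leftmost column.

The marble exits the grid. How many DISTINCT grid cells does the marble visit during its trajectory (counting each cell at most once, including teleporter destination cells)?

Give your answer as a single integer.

Answer: 3

Derivation:
Step 1: enter (2,9), '\' deflects left->up, move up to (1,9)
Step 2: enter (1,9), '.' pass, move up to (0,9)
Step 3: enter (0,9), '.' pass, move up to (-1,9)
Step 4: at (-1,9) — EXIT via top edge, pos 9
Distinct cells visited: 3 (path length 3)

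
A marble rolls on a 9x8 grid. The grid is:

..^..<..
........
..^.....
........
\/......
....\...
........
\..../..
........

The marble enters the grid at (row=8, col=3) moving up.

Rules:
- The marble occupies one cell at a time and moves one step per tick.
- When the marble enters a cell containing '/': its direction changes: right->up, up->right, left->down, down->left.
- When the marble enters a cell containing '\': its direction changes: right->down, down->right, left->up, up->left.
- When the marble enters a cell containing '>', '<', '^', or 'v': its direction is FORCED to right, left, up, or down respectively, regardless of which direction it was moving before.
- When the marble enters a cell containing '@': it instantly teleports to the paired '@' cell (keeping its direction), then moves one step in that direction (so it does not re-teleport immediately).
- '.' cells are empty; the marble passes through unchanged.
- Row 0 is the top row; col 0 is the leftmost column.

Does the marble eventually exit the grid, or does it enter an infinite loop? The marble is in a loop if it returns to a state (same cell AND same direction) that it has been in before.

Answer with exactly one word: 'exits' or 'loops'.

Step 1: enter (8,3), '.' pass, move up to (7,3)
Step 2: enter (7,3), '.' pass, move up to (6,3)
Step 3: enter (6,3), '.' pass, move up to (5,3)
Step 4: enter (5,3), '.' pass, move up to (4,3)
Step 5: enter (4,3), '.' pass, move up to (3,3)
Step 6: enter (3,3), '.' pass, move up to (2,3)
Step 7: enter (2,3), '.' pass, move up to (1,3)
Step 8: enter (1,3), '.' pass, move up to (0,3)
Step 9: enter (0,3), '.' pass, move up to (-1,3)
Step 10: at (-1,3) — EXIT via top edge, pos 3

Answer: exits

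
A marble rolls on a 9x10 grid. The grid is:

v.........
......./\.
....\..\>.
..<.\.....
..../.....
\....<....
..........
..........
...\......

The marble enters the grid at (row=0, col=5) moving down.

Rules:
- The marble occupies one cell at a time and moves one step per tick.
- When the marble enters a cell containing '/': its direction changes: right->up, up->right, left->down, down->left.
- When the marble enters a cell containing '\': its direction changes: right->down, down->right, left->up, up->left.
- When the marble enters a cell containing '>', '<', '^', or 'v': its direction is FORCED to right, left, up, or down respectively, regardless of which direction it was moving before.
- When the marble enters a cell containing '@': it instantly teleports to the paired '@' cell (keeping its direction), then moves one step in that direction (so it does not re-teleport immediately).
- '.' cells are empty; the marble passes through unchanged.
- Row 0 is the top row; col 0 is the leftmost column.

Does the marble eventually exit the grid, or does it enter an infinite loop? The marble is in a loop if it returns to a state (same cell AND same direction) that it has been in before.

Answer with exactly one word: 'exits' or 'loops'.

Answer: loops

Derivation:
Step 1: enter (0,5), '.' pass, move down to (1,5)
Step 2: enter (1,5), '.' pass, move down to (2,5)
Step 3: enter (2,5), '.' pass, move down to (3,5)
Step 4: enter (3,5), '.' pass, move down to (4,5)
Step 5: enter (4,5), '.' pass, move down to (5,5)
Step 6: enter (5,5), '<' forces down->left, move left to (5,4)
Step 7: enter (5,4), '.' pass, move left to (5,3)
Step 8: enter (5,3), '.' pass, move left to (5,2)
Step 9: enter (5,2), '.' pass, move left to (5,1)
Step 10: enter (5,1), '.' pass, move left to (5,0)
Step 11: enter (5,0), '\' deflects left->up, move up to (4,0)
Step 12: enter (4,0), '.' pass, move up to (3,0)
Step 13: enter (3,0), '.' pass, move up to (2,0)
Step 14: enter (2,0), '.' pass, move up to (1,0)
Step 15: enter (1,0), '.' pass, move up to (0,0)
Step 16: enter (0,0), 'v' forces up->down, move down to (1,0)
Step 17: enter (1,0), '.' pass, move down to (2,0)
Step 18: enter (2,0), '.' pass, move down to (3,0)
Step 19: enter (3,0), '.' pass, move down to (4,0)
Step 20: enter (4,0), '.' pass, move down to (5,0)
Step 21: enter (5,0), '\' deflects down->right, move right to (5,1)
Step 22: enter (5,1), '.' pass, move right to (5,2)
Step 23: enter (5,2), '.' pass, move right to (5,3)
Step 24: enter (5,3), '.' pass, move right to (5,4)
Step 25: enter (5,4), '.' pass, move right to (5,5)
Step 26: enter (5,5), '<' forces right->left, move left to (5,4)
Step 27: at (5,4) dir=left — LOOP DETECTED (seen before)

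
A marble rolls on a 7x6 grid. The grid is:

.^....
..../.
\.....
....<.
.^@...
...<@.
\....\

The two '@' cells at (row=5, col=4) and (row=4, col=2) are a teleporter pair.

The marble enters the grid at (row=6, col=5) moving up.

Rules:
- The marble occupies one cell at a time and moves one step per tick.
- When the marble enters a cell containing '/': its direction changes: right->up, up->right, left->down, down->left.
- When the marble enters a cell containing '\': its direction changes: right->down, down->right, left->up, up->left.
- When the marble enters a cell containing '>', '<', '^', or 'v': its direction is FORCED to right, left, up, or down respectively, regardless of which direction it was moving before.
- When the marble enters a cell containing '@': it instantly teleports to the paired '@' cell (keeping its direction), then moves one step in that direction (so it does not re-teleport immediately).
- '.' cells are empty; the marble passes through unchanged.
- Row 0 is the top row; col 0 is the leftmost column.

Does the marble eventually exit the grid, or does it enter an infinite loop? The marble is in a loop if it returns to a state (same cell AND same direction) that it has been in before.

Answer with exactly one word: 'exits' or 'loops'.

Answer: exits

Derivation:
Step 1: enter (6,5), '\' deflects up->left, move left to (6,4)
Step 2: enter (6,4), '.' pass, move left to (6,3)
Step 3: enter (6,3), '.' pass, move left to (6,2)
Step 4: enter (6,2), '.' pass, move left to (6,1)
Step 5: enter (6,1), '.' pass, move left to (6,0)
Step 6: enter (6,0), '\' deflects left->up, move up to (5,0)
Step 7: enter (5,0), '.' pass, move up to (4,0)
Step 8: enter (4,0), '.' pass, move up to (3,0)
Step 9: enter (3,0), '.' pass, move up to (2,0)
Step 10: enter (2,0), '\' deflects up->left, move left to (2,-1)
Step 11: at (2,-1) — EXIT via left edge, pos 2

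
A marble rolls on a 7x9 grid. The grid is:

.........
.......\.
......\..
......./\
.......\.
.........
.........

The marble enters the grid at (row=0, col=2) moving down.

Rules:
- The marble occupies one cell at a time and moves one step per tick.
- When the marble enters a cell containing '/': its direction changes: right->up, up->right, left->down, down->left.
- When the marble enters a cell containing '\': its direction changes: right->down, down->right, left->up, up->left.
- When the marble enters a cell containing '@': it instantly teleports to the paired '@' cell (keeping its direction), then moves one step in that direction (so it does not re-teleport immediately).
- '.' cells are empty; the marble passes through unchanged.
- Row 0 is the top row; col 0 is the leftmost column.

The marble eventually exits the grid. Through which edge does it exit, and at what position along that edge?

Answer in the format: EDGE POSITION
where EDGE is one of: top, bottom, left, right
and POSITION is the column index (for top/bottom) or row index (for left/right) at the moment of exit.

Step 1: enter (0,2), '.' pass, move down to (1,2)
Step 2: enter (1,2), '.' pass, move down to (2,2)
Step 3: enter (2,2), '.' pass, move down to (3,2)
Step 4: enter (3,2), '.' pass, move down to (4,2)
Step 5: enter (4,2), '.' pass, move down to (5,2)
Step 6: enter (5,2), '.' pass, move down to (6,2)
Step 7: enter (6,2), '.' pass, move down to (7,2)
Step 8: at (7,2) — EXIT via bottom edge, pos 2

Answer: bottom 2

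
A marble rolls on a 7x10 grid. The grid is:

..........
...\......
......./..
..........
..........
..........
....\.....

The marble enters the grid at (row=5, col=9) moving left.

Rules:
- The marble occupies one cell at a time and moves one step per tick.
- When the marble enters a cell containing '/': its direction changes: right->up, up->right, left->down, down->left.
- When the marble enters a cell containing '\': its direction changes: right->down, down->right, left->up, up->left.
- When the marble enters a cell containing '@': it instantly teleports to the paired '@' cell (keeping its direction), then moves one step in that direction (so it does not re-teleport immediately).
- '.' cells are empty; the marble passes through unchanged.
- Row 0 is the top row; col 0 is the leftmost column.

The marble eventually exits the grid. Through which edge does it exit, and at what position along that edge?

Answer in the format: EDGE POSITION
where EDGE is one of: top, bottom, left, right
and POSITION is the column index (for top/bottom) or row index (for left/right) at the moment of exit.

Answer: left 5

Derivation:
Step 1: enter (5,9), '.' pass, move left to (5,8)
Step 2: enter (5,8), '.' pass, move left to (5,7)
Step 3: enter (5,7), '.' pass, move left to (5,6)
Step 4: enter (5,6), '.' pass, move left to (5,5)
Step 5: enter (5,5), '.' pass, move left to (5,4)
Step 6: enter (5,4), '.' pass, move left to (5,3)
Step 7: enter (5,3), '.' pass, move left to (5,2)
Step 8: enter (5,2), '.' pass, move left to (5,1)
Step 9: enter (5,1), '.' pass, move left to (5,0)
Step 10: enter (5,0), '.' pass, move left to (5,-1)
Step 11: at (5,-1) — EXIT via left edge, pos 5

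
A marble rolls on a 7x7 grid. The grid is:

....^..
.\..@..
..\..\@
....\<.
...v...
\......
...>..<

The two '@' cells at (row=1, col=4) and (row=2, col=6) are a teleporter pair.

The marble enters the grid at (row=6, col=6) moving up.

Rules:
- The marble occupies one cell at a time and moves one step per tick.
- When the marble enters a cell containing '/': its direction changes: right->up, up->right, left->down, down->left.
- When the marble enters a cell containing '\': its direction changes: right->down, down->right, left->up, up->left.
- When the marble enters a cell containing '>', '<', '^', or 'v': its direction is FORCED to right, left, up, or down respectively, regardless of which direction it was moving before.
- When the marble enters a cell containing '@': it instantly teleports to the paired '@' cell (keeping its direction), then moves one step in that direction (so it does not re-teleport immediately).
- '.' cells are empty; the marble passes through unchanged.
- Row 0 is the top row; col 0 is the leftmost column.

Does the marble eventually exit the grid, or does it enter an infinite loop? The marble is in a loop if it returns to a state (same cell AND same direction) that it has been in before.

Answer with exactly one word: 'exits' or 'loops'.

Step 1: enter (6,6), '<' forces up->left, move left to (6,5)
Step 2: enter (6,5), '.' pass, move left to (6,4)
Step 3: enter (6,4), '.' pass, move left to (6,3)
Step 4: enter (6,3), '>' forces left->right, move right to (6,4)
Step 5: enter (6,4), '.' pass, move right to (6,5)
Step 6: enter (6,5), '.' pass, move right to (6,6)
Step 7: enter (6,6), '<' forces right->left, move left to (6,5)
Step 8: at (6,5) dir=left — LOOP DETECTED (seen before)

Answer: loops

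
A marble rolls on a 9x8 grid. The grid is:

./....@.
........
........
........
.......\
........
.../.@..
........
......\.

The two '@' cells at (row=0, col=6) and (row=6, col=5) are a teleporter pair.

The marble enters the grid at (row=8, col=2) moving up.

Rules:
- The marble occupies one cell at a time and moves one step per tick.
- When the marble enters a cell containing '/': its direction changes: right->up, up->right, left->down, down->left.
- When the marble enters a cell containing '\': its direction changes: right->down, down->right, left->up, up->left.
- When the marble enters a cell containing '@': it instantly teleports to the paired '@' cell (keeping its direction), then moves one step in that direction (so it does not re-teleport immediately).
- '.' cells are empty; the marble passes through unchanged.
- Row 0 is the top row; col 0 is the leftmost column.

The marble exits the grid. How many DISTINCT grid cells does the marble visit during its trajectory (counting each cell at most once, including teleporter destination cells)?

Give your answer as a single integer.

Step 1: enter (8,2), '.' pass, move up to (7,2)
Step 2: enter (7,2), '.' pass, move up to (6,2)
Step 3: enter (6,2), '.' pass, move up to (5,2)
Step 4: enter (5,2), '.' pass, move up to (4,2)
Step 5: enter (4,2), '.' pass, move up to (3,2)
Step 6: enter (3,2), '.' pass, move up to (2,2)
Step 7: enter (2,2), '.' pass, move up to (1,2)
Step 8: enter (1,2), '.' pass, move up to (0,2)
Step 9: enter (0,2), '.' pass, move up to (-1,2)
Step 10: at (-1,2) — EXIT via top edge, pos 2
Distinct cells visited: 9 (path length 9)

Answer: 9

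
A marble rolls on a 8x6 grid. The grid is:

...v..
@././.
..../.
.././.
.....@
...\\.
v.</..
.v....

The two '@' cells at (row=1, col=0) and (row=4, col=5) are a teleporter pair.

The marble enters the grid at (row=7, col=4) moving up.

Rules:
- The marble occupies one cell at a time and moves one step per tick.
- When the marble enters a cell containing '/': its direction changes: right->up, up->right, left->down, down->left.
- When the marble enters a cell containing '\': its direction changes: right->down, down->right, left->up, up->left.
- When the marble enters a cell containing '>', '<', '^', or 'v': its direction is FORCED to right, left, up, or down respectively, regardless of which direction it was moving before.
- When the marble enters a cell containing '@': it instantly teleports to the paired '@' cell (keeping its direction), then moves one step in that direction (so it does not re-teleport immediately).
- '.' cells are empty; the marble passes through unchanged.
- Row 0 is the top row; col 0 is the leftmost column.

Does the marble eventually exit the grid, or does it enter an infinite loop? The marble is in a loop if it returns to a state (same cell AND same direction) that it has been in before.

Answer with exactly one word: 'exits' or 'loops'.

Answer: exits

Derivation:
Step 1: enter (7,4), '.' pass, move up to (6,4)
Step 2: enter (6,4), '.' pass, move up to (5,4)
Step 3: enter (5,4), '\' deflects up->left, move left to (5,3)
Step 4: enter (5,3), '\' deflects left->up, move up to (4,3)
Step 5: enter (4,3), '.' pass, move up to (3,3)
Step 6: enter (3,3), '.' pass, move up to (2,3)
Step 7: enter (2,3), '.' pass, move up to (1,3)
Step 8: enter (1,3), '.' pass, move up to (0,3)
Step 9: enter (0,3), 'v' forces up->down, move down to (1,3)
Step 10: enter (1,3), '.' pass, move down to (2,3)
Step 11: enter (2,3), '.' pass, move down to (3,3)
Step 12: enter (3,3), '.' pass, move down to (4,3)
Step 13: enter (4,3), '.' pass, move down to (5,3)
Step 14: enter (5,3), '\' deflects down->right, move right to (5,4)
Step 15: enter (5,4), '\' deflects right->down, move down to (6,4)
Step 16: enter (6,4), '.' pass, move down to (7,4)
Step 17: enter (7,4), '.' pass, move down to (8,4)
Step 18: at (8,4) — EXIT via bottom edge, pos 4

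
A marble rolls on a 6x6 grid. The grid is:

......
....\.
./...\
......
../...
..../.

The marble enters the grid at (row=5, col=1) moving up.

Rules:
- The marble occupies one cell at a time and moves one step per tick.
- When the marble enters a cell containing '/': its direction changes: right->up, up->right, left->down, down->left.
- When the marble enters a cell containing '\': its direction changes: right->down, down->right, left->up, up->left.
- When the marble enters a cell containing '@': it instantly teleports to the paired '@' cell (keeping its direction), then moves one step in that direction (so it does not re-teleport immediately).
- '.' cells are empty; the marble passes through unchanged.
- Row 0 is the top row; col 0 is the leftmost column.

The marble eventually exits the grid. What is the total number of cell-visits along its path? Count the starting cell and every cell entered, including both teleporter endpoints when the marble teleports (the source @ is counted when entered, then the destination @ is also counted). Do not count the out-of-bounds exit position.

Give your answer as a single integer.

Answer: 11

Derivation:
Step 1: enter (5,1), '.' pass, move up to (4,1)
Step 2: enter (4,1), '.' pass, move up to (3,1)
Step 3: enter (3,1), '.' pass, move up to (2,1)
Step 4: enter (2,1), '/' deflects up->right, move right to (2,2)
Step 5: enter (2,2), '.' pass, move right to (2,3)
Step 6: enter (2,3), '.' pass, move right to (2,4)
Step 7: enter (2,4), '.' pass, move right to (2,5)
Step 8: enter (2,5), '\' deflects right->down, move down to (3,5)
Step 9: enter (3,5), '.' pass, move down to (4,5)
Step 10: enter (4,5), '.' pass, move down to (5,5)
Step 11: enter (5,5), '.' pass, move down to (6,5)
Step 12: at (6,5) — EXIT via bottom edge, pos 5
Path length (cell visits): 11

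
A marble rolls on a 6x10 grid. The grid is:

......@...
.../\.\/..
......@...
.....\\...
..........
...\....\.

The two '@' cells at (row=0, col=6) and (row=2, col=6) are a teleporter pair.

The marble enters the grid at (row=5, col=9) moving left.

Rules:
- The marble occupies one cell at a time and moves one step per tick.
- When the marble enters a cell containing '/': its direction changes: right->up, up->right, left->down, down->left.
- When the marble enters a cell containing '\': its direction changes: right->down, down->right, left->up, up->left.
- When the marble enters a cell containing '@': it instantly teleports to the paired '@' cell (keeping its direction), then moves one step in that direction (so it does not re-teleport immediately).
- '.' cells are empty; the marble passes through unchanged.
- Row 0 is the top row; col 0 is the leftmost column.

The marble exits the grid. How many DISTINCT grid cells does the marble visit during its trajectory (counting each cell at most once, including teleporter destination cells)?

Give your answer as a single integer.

Answer: 7

Derivation:
Step 1: enter (5,9), '.' pass, move left to (5,8)
Step 2: enter (5,8), '\' deflects left->up, move up to (4,8)
Step 3: enter (4,8), '.' pass, move up to (3,8)
Step 4: enter (3,8), '.' pass, move up to (2,8)
Step 5: enter (2,8), '.' pass, move up to (1,8)
Step 6: enter (1,8), '.' pass, move up to (0,8)
Step 7: enter (0,8), '.' pass, move up to (-1,8)
Step 8: at (-1,8) — EXIT via top edge, pos 8
Distinct cells visited: 7 (path length 7)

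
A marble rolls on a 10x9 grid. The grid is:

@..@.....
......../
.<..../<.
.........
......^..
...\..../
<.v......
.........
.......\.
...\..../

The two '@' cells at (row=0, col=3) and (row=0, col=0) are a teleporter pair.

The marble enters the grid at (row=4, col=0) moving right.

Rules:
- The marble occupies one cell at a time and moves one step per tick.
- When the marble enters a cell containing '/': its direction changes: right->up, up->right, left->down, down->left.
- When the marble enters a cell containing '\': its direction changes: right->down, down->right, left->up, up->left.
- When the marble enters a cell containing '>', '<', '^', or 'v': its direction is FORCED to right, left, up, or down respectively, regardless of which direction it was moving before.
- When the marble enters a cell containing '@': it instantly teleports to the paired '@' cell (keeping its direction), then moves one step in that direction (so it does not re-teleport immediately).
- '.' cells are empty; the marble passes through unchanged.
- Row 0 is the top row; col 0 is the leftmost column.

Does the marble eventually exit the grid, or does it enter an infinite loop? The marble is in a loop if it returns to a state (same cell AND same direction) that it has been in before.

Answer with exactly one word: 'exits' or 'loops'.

Answer: loops

Derivation:
Step 1: enter (4,0), '.' pass, move right to (4,1)
Step 2: enter (4,1), '.' pass, move right to (4,2)
Step 3: enter (4,2), '.' pass, move right to (4,3)
Step 4: enter (4,3), '.' pass, move right to (4,4)
Step 5: enter (4,4), '.' pass, move right to (4,5)
Step 6: enter (4,5), '.' pass, move right to (4,6)
Step 7: enter (4,6), '^' forces right->up, move up to (3,6)
Step 8: enter (3,6), '.' pass, move up to (2,6)
Step 9: enter (2,6), '/' deflects up->right, move right to (2,7)
Step 10: enter (2,7), '<' forces right->left, move left to (2,6)
Step 11: enter (2,6), '/' deflects left->down, move down to (3,6)
Step 12: enter (3,6), '.' pass, move down to (4,6)
Step 13: enter (4,6), '^' forces down->up, move up to (3,6)
Step 14: at (3,6) dir=up — LOOP DETECTED (seen before)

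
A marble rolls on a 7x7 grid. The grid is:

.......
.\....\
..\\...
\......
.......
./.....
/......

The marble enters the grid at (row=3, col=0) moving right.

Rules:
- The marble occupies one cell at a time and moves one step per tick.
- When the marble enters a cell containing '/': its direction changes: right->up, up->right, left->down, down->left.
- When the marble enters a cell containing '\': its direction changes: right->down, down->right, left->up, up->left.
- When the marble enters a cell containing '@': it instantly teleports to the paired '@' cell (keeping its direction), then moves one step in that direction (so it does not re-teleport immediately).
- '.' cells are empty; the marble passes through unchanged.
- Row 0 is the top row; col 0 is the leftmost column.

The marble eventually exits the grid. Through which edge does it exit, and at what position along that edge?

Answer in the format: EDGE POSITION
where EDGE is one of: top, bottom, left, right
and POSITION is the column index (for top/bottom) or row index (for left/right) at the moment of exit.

Step 1: enter (3,0), '\' deflects right->down, move down to (4,0)
Step 2: enter (4,0), '.' pass, move down to (5,0)
Step 3: enter (5,0), '.' pass, move down to (6,0)
Step 4: enter (6,0), '/' deflects down->left, move left to (6,-1)
Step 5: at (6,-1) — EXIT via left edge, pos 6

Answer: left 6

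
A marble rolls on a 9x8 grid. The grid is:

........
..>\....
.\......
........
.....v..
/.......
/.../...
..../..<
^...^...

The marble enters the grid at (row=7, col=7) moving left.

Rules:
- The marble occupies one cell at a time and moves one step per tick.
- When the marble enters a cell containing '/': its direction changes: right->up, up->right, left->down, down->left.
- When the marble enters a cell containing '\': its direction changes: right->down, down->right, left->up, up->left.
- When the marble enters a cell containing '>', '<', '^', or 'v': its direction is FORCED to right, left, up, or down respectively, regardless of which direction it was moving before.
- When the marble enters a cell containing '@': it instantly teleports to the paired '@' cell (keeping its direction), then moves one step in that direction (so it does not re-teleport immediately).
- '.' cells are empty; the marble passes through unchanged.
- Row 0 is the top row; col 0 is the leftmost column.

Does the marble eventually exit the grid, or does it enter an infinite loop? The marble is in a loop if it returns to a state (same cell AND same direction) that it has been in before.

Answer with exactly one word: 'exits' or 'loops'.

Answer: loops

Derivation:
Step 1: enter (7,7), '<' forces left->left, move left to (7,6)
Step 2: enter (7,6), '.' pass, move left to (7,5)
Step 3: enter (7,5), '.' pass, move left to (7,4)
Step 4: enter (7,4), '/' deflects left->down, move down to (8,4)
Step 5: enter (8,4), '^' forces down->up, move up to (7,4)
Step 6: enter (7,4), '/' deflects up->right, move right to (7,5)
Step 7: enter (7,5), '.' pass, move right to (7,6)
Step 8: enter (7,6), '.' pass, move right to (7,7)
Step 9: enter (7,7), '<' forces right->left, move left to (7,6)
Step 10: at (7,6) dir=left — LOOP DETECTED (seen before)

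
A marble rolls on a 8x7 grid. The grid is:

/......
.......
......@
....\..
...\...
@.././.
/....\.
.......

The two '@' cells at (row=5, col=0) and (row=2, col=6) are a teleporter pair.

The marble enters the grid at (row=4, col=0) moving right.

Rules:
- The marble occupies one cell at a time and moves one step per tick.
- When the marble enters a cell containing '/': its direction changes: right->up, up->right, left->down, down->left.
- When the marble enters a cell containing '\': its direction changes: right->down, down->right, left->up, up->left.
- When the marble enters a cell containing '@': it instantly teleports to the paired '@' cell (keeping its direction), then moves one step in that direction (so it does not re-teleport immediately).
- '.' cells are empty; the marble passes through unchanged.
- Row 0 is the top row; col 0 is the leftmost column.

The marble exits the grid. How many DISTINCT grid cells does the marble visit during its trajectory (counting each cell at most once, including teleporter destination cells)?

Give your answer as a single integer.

Step 1: enter (4,0), '.' pass, move right to (4,1)
Step 2: enter (4,1), '.' pass, move right to (4,2)
Step 3: enter (4,2), '.' pass, move right to (4,3)
Step 4: enter (4,3), '\' deflects right->down, move down to (5,3)
Step 5: enter (5,3), '/' deflects down->left, move left to (5,2)
Step 6: enter (5,2), '.' pass, move left to (5,1)
Step 7: enter (5,1), '.' pass, move left to (5,0)
Step 8: enter (5,0), '@' teleport (5,0)->(2,6), also enter (2,6), move left to (2,5)
Step 9: enter (2,5), '.' pass, move left to (2,4)
Step 10: enter (2,4), '.' pass, move left to (2,3)
Step 11: enter (2,3), '.' pass, move left to (2,2)
Step 12: enter (2,2), '.' pass, move left to (2,1)
Step 13: enter (2,1), '.' pass, move left to (2,0)
Step 14: enter (2,0), '.' pass, move left to (2,-1)
Step 15: at (2,-1) — EXIT via left edge, pos 2
Distinct cells visited: 15 (path length 15)

Answer: 15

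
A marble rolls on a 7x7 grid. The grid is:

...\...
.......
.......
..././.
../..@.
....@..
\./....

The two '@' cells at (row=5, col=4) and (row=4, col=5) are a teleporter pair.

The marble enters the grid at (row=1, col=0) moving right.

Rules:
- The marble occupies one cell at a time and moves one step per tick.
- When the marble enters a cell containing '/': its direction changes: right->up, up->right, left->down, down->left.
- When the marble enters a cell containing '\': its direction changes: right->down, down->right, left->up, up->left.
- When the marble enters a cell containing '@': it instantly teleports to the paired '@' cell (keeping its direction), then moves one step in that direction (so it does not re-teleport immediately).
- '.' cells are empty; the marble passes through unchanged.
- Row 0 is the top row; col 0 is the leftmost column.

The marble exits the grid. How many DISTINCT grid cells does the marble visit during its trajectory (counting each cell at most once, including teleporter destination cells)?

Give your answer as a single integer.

Answer: 7

Derivation:
Step 1: enter (1,0), '.' pass, move right to (1,1)
Step 2: enter (1,1), '.' pass, move right to (1,2)
Step 3: enter (1,2), '.' pass, move right to (1,3)
Step 4: enter (1,3), '.' pass, move right to (1,4)
Step 5: enter (1,4), '.' pass, move right to (1,5)
Step 6: enter (1,5), '.' pass, move right to (1,6)
Step 7: enter (1,6), '.' pass, move right to (1,7)
Step 8: at (1,7) — EXIT via right edge, pos 1
Distinct cells visited: 7 (path length 7)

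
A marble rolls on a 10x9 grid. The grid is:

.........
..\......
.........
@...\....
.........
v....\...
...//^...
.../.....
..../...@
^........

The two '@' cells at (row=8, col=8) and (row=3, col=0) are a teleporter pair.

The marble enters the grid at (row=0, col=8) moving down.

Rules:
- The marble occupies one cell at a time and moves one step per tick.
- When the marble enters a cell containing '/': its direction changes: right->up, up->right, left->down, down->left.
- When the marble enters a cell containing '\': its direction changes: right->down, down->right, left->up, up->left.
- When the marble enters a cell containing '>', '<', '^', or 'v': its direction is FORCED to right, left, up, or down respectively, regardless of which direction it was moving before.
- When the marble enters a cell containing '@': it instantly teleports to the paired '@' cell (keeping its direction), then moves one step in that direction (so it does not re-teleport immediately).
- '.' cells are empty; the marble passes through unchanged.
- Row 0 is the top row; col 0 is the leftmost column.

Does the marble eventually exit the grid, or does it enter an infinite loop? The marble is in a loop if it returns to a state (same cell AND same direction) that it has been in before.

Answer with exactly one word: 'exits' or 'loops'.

Answer: loops

Derivation:
Step 1: enter (0,8), '.' pass, move down to (1,8)
Step 2: enter (1,8), '.' pass, move down to (2,8)
Step 3: enter (2,8), '.' pass, move down to (3,8)
Step 4: enter (3,8), '.' pass, move down to (4,8)
Step 5: enter (4,8), '.' pass, move down to (5,8)
Step 6: enter (5,8), '.' pass, move down to (6,8)
Step 7: enter (6,8), '.' pass, move down to (7,8)
Step 8: enter (7,8), '.' pass, move down to (8,8)
Step 9: enter (8,8), '@' teleport (8,8)->(3,0), also enter (3,0), move down to (4,0)
Step 10: enter (4,0), '.' pass, move down to (5,0)
Step 11: enter (5,0), 'v' forces down->down, move down to (6,0)
Step 12: enter (6,0), '.' pass, move down to (7,0)
Step 13: enter (7,0), '.' pass, move down to (8,0)
Step 14: enter (8,0), '.' pass, move down to (9,0)
Step 15: enter (9,0), '^' forces down->up, move up to (8,0)
Step 16: enter (8,0), '.' pass, move up to (7,0)
Step 17: enter (7,0), '.' pass, move up to (6,0)
Step 18: enter (6,0), '.' pass, move up to (5,0)
Step 19: enter (5,0), 'v' forces up->down, move down to (6,0)
Step 20: at (6,0) dir=down — LOOP DETECTED (seen before)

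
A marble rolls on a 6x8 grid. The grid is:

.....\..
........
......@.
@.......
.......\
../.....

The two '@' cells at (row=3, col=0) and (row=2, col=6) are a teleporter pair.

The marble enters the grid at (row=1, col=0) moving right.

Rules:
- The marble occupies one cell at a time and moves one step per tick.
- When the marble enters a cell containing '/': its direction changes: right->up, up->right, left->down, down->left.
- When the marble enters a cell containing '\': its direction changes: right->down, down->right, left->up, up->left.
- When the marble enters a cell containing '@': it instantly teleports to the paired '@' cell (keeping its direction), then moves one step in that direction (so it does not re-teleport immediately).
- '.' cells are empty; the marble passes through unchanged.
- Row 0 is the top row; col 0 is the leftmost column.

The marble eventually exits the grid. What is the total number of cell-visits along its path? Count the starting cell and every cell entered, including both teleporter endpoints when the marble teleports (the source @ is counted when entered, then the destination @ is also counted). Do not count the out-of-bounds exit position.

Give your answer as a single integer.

Answer: 8

Derivation:
Step 1: enter (1,0), '.' pass, move right to (1,1)
Step 2: enter (1,1), '.' pass, move right to (1,2)
Step 3: enter (1,2), '.' pass, move right to (1,3)
Step 4: enter (1,3), '.' pass, move right to (1,4)
Step 5: enter (1,4), '.' pass, move right to (1,5)
Step 6: enter (1,5), '.' pass, move right to (1,6)
Step 7: enter (1,6), '.' pass, move right to (1,7)
Step 8: enter (1,7), '.' pass, move right to (1,8)
Step 9: at (1,8) — EXIT via right edge, pos 1
Path length (cell visits): 8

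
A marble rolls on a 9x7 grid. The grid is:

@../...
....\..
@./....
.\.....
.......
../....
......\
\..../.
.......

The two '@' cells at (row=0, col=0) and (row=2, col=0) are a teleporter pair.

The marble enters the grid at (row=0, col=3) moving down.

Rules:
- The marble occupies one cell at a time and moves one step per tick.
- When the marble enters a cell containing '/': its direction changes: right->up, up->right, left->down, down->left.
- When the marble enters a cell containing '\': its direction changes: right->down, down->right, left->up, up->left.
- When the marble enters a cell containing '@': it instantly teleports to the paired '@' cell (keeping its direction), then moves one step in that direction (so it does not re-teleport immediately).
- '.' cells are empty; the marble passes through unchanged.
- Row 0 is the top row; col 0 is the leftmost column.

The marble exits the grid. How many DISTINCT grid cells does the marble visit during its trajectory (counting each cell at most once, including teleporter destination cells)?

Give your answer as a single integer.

Step 1: enter (0,3), '/' deflects down->left, move left to (0,2)
Step 2: enter (0,2), '.' pass, move left to (0,1)
Step 3: enter (0,1), '.' pass, move left to (0,0)
Step 4: enter (0,0), '@' teleport (0,0)->(2,0), also enter (2,0), move left to (2,-1)
Step 5: at (2,-1) — EXIT via left edge, pos 2
Distinct cells visited: 5 (path length 5)

Answer: 5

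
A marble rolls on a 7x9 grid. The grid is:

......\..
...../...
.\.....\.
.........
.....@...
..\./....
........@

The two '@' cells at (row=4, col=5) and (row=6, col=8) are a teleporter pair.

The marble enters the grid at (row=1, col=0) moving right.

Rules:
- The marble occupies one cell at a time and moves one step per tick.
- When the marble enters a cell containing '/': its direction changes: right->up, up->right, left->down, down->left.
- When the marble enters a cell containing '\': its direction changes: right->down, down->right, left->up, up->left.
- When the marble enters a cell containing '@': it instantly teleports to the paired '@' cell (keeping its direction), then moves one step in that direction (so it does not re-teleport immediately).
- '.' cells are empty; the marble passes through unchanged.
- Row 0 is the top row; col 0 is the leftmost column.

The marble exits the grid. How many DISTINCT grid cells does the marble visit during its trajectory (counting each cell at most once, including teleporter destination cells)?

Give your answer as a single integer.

Step 1: enter (1,0), '.' pass, move right to (1,1)
Step 2: enter (1,1), '.' pass, move right to (1,2)
Step 3: enter (1,2), '.' pass, move right to (1,3)
Step 4: enter (1,3), '.' pass, move right to (1,4)
Step 5: enter (1,4), '.' pass, move right to (1,5)
Step 6: enter (1,5), '/' deflects right->up, move up to (0,5)
Step 7: enter (0,5), '.' pass, move up to (-1,5)
Step 8: at (-1,5) — EXIT via top edge, pos 5
Distinct cells visited: 7 (path length 7)

Answer: 7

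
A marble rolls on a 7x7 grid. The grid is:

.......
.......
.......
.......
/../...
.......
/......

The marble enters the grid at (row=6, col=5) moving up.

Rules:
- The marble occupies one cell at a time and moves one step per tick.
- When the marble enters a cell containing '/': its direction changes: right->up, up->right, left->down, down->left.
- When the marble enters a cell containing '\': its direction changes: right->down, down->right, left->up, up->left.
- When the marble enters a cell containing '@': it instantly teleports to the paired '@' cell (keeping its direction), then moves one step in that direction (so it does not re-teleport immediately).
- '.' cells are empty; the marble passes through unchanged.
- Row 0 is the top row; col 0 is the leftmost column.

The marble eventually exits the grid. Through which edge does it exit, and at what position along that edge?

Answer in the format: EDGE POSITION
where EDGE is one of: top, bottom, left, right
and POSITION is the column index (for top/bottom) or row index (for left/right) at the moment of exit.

Step 1: enter (6,5), '.' pass, move up to (5,5)
Step 2: enter (5,5), '.' pass, move up to (4,5)
Step 3: enter (4,5), '.' pass, move up to (3,5)
Step 4: enter (3,5), '.' pass, move up to (2,5)
Step 5: enter (2,5), '.' pass, move up to (1,5)
Step 6: enter (1,5), '.' pass, move up to (0,5)
Step 7: enter (0,5), '.' pass, move up to (-1,5)
Step 8: at (-1,5) — EXIT via top edge, pos 5

Answer: top 5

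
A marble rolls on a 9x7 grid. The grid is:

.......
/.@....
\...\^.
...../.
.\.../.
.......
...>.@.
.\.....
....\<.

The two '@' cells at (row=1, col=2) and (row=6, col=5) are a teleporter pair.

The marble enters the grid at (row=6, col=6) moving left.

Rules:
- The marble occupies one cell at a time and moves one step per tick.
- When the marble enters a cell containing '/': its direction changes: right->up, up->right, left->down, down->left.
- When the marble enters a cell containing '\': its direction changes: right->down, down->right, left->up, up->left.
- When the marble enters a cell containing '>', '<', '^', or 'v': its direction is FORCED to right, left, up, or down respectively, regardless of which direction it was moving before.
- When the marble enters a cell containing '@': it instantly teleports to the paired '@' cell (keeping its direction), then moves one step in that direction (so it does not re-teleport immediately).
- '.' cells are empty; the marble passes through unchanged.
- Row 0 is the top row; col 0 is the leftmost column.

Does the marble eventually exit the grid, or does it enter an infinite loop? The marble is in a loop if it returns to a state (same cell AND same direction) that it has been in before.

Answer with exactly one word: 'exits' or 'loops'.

Step 1: enter (6,6), '.' pass, move left to (6,5)
Step 2: enter (6,5), '@' teleport (6,5)->(1,2), also enter (1,2), move left to (1,1)
Step 3: enter (1,1), '.' pass, move left to (1,0)
Step 4: enter (1,0), '/' deflects left->down, move down to (2,0)
Step 5: enter (2,0), '\' deflects down->right, move right to (2,1)
Step 6: enter (2,1), '.' pass, move right to (2,2)
Step 7: enter (2,2), '.' pass, move right to (2,3)
Step 8: enter (2,3), '.' pass, move right to (2,4)
Step 9: enter (2,4), '\' deflects right->down, move down to (3,4)
Step 10: enter (3,4), '.' pass, move down to (4,4)
Step 11: enter (4,4), '.' pass, move down to (5,4)
Step 12: enter (5,4), '.' pass, move down to (6,4)
Step 13: enter (6,4), '.' pass, move down to (7,4)
Step 14: enter (7,4), '.' pass, move down to (8,4)
Step 15: enter (8,4), '\' deflects down->right, move right to (8,5)
Step 16: enter (8,5), '<' forces right->left, move left to (8,4)
Step 17: enter (8,4), '\' deflects left->up, move up to (7,4)
Step 18: enter (7,4), '.' pass, move up to (6,4)
Step 19: enter (6,4), '.' pass, move up to (5,4)
Step 20: enter (5,4), '.' pass, move up to (4,4)
Step 21: enter (4,4), '.' pass, move up to (3,4)
Step 22: enter (3,4), '.' pass, move up to (2,4)
Step 23: enter (2,4), '\' deflects up->left, move left to (2,3)
Step 24: enter (2,3), '.' pass, move left to (2,2)
Step 25: enter (2,2), '.' pass, move left to (2,1)
Step 26: enter (2,1), '.' pass, move left to (2,0)
Step 27: enter (2,0), '\' deflects left->up, move up to (1,0)
Step 28: enter (1,0), '/' deflects up->right, move right to (1,1)
Step 29: enter (1,1), '.' pass, move right to (1,2)
Step 30: enter (1,2), '@' teleport (1,2)->(6,5), also enter (6,5), move right to (6,6)
Step 31: enter (6,6), '.' pass, move right to (6,7)
Step 32: at (6,7) — EXIT via right edge, pos 6

Answer: exits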